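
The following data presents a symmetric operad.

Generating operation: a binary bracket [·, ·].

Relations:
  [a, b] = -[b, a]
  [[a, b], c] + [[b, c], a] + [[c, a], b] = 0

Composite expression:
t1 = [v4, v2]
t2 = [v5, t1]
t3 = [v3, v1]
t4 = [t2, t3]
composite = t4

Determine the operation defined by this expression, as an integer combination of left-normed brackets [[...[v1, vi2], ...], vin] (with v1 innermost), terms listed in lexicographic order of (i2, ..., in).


[[[[v1, v3], v2], v4], v5] - [[[[v1, v3], v4], v2], v5] - [[[[v1, v3], v5], v2], v4] + [[[[v1, v3], v5], v4], v2]

Antisymmetry and Jacobi reduce to v1-anchored left-normed brackets.
Composite bracket: [[v5, [v4, v2]], [v3, v1]]
Full expansion: 16 signed words from ab - ba (2^4 = 16).
The v1-initial words carry the normal form:
  word v1v3v2v4v5 has sign +1, contributing +[[[[v1, v3], v2], v4], v5]
  word v1v3v4v2v5 has sign -1, contributing -[[[[v1, v3], v4], v2], v5]
  word v1v3v5v2v4 has sign -1, contributing -[[[[v1, v3], v5], v2], v4]
  word v1v3v5v4v2 has sign +1, contributing +[[[[v1, v3], v5], v4], v2]


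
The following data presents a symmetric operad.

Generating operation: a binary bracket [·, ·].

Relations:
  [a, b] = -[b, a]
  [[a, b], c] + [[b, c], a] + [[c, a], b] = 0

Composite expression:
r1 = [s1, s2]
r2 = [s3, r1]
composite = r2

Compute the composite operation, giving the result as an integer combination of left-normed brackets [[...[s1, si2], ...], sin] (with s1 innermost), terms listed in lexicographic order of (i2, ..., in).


-[[s1, s2], s3]

Left-normed coefficients sit on the s1-initial expansion words.
Composite bracket: [s3, [s1, s2]]
Under [a, b] = ab - ba we get 4 signed associative words (2^2 = 4).
The s1-initial words carry the normal form:
  s1s2s3 (sign -1) contributes -[[s1, s2], s3]


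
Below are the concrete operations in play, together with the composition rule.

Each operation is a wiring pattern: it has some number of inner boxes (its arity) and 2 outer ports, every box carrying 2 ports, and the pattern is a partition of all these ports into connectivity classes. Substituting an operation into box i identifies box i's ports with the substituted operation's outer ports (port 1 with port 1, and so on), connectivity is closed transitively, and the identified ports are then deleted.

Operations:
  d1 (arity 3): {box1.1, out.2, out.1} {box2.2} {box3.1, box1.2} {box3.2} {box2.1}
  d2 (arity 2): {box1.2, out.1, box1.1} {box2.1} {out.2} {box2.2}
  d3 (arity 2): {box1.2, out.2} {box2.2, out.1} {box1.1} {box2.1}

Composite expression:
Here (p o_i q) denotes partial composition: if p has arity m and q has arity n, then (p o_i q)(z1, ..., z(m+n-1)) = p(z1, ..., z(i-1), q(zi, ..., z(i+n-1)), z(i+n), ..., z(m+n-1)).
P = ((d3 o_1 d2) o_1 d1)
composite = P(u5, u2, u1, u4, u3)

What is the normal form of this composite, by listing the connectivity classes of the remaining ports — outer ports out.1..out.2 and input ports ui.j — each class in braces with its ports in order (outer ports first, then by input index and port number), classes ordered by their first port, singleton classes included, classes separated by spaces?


After gluing at d3, chains via deleted ports link the u-ports.
d1 over (u5, u2, u1) gives {out.1, out.2, u5.1} {u1.1, u5.2} {u1.2} {u2.1} {u2.2}, out.j being that stage's outer ports
d2 over (u5, u2, u1, u4) gives {out.1, u5.1} {out.2} {u1.1, u5.2} {u1.2} {u2.1} {u2.2} {u4.1} {u4.2}, out.j being that stage's outer ports
d3 over (u5, u2, u1, u4, u3) gives {out.1, u3.2} {out.2} {u1.1, u5.2} {u1.2} {u2.1} {u2.2} {u3.1} {u4.1} {u4.2} {u5.1}, out.j being that stage's outer ports

{out.1, u3.2} {out.2} {u1.1, u5.2} {u1.2} {u2.1} {u2.2} {u3.1} {u4.1} {u4.2} {u5.1}


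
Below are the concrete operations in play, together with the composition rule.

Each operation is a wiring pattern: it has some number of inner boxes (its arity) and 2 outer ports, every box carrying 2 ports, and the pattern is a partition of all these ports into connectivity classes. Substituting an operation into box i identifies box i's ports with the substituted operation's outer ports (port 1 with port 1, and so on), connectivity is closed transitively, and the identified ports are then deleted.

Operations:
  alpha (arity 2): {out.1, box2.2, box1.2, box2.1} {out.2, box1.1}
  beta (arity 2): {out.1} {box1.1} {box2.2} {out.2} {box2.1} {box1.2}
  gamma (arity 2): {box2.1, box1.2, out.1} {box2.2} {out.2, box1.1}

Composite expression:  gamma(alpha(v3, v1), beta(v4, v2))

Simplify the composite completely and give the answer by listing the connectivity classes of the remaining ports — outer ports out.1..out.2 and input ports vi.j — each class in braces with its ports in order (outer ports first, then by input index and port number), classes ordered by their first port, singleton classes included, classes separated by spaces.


Connectivity passes through glued gamma-boundaries; trace each wire chain.
after alpha, the pattern on (v3, v1) reads {out.1, v1.1, v1.2, v3.2} {out.2, v3.1} (out.j = its outer ports)
after beta, the pattern on (v4, v2) reads {out.1} {out.2} {v2.1} {v2.2} {v4.1} {v4.2} (out.j = its outer ports)
after gamma, the pattern on (v3, v1, v4, v2) reads {out.1, v3.1} {out.2, v1.1, v1.2, v3.2} {v2.1} {v2.2} {v4.1} {v4.2} (out.j = its outer ports)

{out.1, v3.1} {out.2, v1.1, v1.2, v3.2} {v2.1} {v2.2} {v4.1} {v4.2}


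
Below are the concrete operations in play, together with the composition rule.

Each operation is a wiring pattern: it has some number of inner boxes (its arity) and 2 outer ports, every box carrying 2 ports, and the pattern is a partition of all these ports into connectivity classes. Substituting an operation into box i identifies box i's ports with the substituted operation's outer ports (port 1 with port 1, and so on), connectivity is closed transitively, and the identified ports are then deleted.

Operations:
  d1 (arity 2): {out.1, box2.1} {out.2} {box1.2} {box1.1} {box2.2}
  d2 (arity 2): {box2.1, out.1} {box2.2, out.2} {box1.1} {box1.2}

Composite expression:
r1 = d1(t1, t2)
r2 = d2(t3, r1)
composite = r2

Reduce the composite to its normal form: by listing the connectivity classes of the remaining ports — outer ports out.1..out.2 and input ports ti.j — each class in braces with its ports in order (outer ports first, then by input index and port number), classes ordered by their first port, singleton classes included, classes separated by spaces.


{out.1, t2.1} {out.2} {t1.1} {t1.2} {t2.2} {t3.1} {t3.2}


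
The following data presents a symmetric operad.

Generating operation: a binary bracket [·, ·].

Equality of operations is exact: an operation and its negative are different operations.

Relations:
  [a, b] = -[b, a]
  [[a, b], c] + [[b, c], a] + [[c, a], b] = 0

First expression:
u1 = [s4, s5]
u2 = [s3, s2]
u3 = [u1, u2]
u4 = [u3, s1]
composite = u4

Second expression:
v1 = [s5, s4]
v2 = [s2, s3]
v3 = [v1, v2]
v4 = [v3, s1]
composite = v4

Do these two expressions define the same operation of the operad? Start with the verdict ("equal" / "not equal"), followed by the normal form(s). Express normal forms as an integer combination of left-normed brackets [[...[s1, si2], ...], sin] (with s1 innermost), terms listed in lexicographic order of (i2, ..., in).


In normal form, the first expression is -[[[[s1, s2], s3], s4], s5] + [[[[s1, s2], s3], s5], s4] + [[[[s1, s3], s2], s4], s5] - [[[[s1, s3], s2], s5], s4] + [[[[s1, s4], s5], s2], s3] - [[[[s1, s4], s5], s3], s2] - [[[[s1, s5], s4], s2], s3] + [[[[s1, s5], s4], s3], s2]
In normal form, the second expression is -[[[[s1, s2], s3], s4], s5] + [[[[s1, s2], s3], s5], s4] + [[[[s1, s3], s2], s4], s5] - [[[[s1, s3], s2], s5], s4] + [[[[s1, s4], s5], s2], s3] - [[[[s1, s4], s5], s3], s2] - [[[[s1, s5], s4], s2], s3] + [[[[s1, s5], s4], s3], s2]
Identical normal forms: equal.

equal; both compose to -[[[[s1, s2], s3], s4], s5] + [[[[s1, s2], s3], s5], s4] + [[[[s1, s3], s2], s4], s5] - [[[[s1, s3], s2], s5], s4] + [[[[s1, s4], s5], s2], s3] - [[[[s1, s4], s5], s3], s2] - [[[[s1, s5], s4], s2], s3] + [[[[s1, s5], s4], s3], s2]


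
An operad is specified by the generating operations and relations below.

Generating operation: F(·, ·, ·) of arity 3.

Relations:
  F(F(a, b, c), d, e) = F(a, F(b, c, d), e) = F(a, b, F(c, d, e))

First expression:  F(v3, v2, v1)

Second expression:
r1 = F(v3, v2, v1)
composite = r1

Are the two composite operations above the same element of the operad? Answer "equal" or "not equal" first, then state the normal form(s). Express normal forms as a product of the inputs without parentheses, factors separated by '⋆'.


equal; both compose to v3 ⋆ v2 ⋆ v1


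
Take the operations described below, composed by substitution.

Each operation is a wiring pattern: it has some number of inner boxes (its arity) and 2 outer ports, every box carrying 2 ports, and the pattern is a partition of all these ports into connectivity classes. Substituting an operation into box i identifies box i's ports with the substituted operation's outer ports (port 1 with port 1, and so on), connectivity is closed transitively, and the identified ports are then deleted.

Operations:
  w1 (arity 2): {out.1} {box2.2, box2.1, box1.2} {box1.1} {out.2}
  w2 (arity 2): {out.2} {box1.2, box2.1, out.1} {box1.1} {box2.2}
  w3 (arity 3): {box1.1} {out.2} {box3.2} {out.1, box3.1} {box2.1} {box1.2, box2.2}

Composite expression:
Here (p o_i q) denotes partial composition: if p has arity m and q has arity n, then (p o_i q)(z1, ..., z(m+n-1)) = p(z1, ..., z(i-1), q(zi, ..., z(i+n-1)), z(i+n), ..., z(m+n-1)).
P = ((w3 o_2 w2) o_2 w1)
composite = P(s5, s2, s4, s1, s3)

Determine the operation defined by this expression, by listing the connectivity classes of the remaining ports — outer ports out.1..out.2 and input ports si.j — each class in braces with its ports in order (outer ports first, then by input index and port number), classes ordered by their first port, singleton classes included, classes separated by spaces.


{out.1, s3.1} {out.2} {s1.1} {s1.2} {s2.1} {s2.2, s4.1, s4.2} {s3.2} {s5.1} {s5.2}

Connectivity passes through glued w3-boundaries; trace each wire chain.
stage w1: inputs (s2, s4), connectivity {out.1} {out.2} {s2.1} {s2.2, s4.1, s4.2}, out.j its boundary
stage w2: inputs (s2, s4, s1), connectivity {out.1, s1.1} {out.2} {s1.2} {s2.1} {s2.2, s4.1, s4.2}, out.j its boundary
stage w3: inputs (s5, s2, s4, s1, s3), connectivity {out.1, s3.1} {out.2} {s1.1} {s1.2} {s2.1} {s2.2, s4.1, s4.2} {s3.2} {s5.1} {s5.2}, out.j its boundary


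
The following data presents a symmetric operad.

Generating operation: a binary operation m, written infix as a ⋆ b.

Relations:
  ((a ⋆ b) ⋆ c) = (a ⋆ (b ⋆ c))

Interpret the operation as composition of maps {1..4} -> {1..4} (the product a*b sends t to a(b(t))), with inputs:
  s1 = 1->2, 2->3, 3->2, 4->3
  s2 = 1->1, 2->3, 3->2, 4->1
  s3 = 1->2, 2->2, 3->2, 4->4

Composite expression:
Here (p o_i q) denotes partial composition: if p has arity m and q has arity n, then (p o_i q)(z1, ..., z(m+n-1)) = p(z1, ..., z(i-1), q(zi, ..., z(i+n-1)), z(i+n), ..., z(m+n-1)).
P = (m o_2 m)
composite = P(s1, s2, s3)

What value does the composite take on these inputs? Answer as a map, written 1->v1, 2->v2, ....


(s2 ⋆ s3) = 1->3, 2->3, 3->3, 4->1
(s1 ⋆ (s2 ⋆ s3)) = 1->2, 2->2, 3->2, 4->2

1->2, 2->2, 3->2, 4->2


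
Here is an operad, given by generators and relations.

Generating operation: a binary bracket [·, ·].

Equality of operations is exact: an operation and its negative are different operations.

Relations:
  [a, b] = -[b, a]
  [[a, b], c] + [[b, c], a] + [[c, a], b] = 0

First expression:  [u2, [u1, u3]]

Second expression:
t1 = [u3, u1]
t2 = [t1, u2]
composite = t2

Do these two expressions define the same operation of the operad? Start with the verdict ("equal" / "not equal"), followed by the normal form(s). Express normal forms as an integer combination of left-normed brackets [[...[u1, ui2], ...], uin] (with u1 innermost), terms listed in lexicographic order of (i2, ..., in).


equal: each reduces to -[[u1, u3], u2]

Normal form of the first expression: -[[u1, u3], u2]
Normal form of the second expression: -[[u1, u3], u2]
The forms coincide; equal.


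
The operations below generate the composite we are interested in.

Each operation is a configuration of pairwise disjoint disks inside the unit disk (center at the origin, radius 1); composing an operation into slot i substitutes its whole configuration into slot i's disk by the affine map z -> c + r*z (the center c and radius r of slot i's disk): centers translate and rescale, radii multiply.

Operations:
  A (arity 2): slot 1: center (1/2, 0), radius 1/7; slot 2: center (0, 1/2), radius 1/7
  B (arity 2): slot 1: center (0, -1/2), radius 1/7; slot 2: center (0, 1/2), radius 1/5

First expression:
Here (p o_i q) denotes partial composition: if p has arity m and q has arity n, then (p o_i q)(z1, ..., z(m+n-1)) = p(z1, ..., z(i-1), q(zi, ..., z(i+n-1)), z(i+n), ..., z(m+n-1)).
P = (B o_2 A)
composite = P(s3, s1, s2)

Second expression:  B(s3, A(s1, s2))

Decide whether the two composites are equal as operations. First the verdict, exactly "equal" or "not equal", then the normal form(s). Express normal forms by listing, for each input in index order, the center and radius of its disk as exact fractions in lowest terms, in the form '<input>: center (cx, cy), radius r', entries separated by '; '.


In normal form, the first expression is s1: center (1/10, 1/2), radius 1/35; s2: center (0, 3/5), radius 1/35; s3: center (0, -1/2), radius 1/7
In normal form, the second expression is s1: center (1/10, 1/2), radius 1/35; s2: center (0, 3/5), radius 1/35; s3: center (0, -1/2), radius 1/7
Both agree, so they are equal.

equal — both sides give s1: center (1/10, 1/2), radius 1/35; s2: center (0, 3/5), radius 1/35; s3: center (0, -1/2), radius 1/7


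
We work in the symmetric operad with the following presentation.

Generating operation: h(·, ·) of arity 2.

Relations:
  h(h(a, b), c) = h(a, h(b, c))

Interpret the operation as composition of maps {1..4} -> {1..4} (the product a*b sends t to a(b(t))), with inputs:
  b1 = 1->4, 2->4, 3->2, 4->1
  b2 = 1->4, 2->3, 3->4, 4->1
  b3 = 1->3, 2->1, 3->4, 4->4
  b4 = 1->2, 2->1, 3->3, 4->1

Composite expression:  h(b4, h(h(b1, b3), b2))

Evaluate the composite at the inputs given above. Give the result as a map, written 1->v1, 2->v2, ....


1->2, 2->2, 3->2, 4->1

h(b1, b3) = 1->2, 2->4, 3->1, 4->1
h(h(b1, b3), b2) = 1->1, 2->1, 3->1, 4->2
h(b4, h(h(b1, b3), b2)) = 1->2, 2->2, 3->2, 4->1


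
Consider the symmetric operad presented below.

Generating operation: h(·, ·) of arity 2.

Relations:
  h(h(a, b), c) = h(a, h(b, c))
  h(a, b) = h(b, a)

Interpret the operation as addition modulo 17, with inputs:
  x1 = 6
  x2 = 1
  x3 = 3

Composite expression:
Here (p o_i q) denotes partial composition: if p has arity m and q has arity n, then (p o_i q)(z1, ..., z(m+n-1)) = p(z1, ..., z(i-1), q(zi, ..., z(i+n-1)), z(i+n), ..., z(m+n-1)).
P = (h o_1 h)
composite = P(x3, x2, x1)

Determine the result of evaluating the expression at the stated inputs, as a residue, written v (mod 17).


10 (mod 17)

h(x3, x2) = 4
h(h(x3, x2), x1) = 10


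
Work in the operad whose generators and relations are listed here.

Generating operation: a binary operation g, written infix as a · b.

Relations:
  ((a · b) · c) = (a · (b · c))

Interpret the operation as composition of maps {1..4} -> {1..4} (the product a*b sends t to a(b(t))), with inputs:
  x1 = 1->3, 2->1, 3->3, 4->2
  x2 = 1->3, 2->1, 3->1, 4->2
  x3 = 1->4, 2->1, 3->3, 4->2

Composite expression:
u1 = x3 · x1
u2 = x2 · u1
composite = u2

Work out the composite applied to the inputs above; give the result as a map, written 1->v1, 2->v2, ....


(x3 · x1) = 1->3, 2->4, 3->3, 4->1
(x2 · (x3 · x1)) = 1->1, 2->2, 3->1, 4->3

1->1, 2->2, 3->1, 4->3


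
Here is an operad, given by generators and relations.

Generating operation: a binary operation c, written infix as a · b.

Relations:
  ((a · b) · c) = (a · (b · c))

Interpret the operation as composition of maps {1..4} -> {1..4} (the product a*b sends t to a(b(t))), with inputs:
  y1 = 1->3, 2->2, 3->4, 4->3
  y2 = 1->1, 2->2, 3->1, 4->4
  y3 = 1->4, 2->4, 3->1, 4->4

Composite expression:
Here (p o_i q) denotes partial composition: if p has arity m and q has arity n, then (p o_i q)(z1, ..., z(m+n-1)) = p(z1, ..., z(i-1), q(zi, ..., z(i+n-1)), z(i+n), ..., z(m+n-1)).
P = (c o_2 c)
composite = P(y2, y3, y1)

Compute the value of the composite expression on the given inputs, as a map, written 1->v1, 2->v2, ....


(y3 · y1) = 1->1, 2->4, 3->4, 4->1
(y2 · (y3 · y1)) = 1->1, 2->4, 3->4, 4->1

1->1, 2->4, 3->4, 4->1


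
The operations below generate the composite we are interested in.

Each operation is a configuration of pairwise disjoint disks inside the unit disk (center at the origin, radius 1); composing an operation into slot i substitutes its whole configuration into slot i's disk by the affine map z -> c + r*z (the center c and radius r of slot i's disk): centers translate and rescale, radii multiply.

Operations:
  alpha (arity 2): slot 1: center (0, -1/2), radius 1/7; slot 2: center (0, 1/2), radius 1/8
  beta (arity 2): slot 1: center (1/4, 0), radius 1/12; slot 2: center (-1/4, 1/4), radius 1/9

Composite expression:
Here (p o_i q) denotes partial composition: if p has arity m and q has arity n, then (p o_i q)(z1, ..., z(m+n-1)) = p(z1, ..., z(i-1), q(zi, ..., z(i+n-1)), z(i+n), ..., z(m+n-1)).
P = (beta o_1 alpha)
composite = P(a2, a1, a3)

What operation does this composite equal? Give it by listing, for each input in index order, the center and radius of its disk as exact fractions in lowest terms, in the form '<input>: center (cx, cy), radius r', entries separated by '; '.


Follow each a-input down from beta: c' goes to c + r*c', radius to r*r'.
input a2: applying the 2 nested substitutions gives center (1/4, -1/24), radius 1/84
input a1: applying the 2 nested substitutions gives center (1/4, 1/24), radius 1/96
input a3: applying the 1 nested substitution gives center (-1/4, 1/4), radius 1/9

a1: center (1/4, 1/24), radius 1/96; a2: center (1/4, -1/24), radius 1/84; a3: center (-1/4, 1/4), radius 1/9


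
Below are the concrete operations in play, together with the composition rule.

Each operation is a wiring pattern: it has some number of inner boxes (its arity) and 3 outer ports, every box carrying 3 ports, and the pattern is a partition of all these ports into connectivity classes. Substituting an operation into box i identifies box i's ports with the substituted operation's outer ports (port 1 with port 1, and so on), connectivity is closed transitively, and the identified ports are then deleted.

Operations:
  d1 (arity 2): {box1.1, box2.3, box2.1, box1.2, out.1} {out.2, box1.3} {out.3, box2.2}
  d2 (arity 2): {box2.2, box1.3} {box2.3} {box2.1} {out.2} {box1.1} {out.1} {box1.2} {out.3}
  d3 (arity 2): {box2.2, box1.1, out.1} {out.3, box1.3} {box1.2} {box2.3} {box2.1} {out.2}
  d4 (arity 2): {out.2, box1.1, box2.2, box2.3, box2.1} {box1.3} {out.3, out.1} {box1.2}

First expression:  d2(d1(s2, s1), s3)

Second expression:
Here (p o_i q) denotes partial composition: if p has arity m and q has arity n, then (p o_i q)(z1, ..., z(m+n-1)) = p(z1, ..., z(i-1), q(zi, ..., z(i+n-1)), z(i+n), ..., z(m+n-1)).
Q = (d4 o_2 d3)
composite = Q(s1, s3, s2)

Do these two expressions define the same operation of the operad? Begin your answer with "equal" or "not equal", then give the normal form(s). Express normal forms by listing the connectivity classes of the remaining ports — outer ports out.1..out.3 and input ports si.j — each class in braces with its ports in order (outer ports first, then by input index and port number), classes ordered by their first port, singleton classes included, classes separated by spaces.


not equal — first {out.1} {out.2} {out.3} {s1.1, s1.3, s2.1, s2.2} {s1.2, s3.2} {s2.3} {s3.1} {s3.3}, second {out.1, out.3} {out.2, s1.1, s2.2, s3.1, s3.3} {s1.2} {s1.3} {s2.1} {s2.3} {s3.2}

The first composite normalizes to {out.1} {out.2} {out.3} {s1.1, s1.3, s2.1, s2.2} {s1.2, s3.2} {s2.3} {s3.1} {s3.3}
The second composite normalizes to {out.1, out.3} {out.2, s1.1, s2.2, s3.1, s3.3} {s1.2} {s1.3} {s2.1} {s2.3} {s3.2}
No match — not equal.


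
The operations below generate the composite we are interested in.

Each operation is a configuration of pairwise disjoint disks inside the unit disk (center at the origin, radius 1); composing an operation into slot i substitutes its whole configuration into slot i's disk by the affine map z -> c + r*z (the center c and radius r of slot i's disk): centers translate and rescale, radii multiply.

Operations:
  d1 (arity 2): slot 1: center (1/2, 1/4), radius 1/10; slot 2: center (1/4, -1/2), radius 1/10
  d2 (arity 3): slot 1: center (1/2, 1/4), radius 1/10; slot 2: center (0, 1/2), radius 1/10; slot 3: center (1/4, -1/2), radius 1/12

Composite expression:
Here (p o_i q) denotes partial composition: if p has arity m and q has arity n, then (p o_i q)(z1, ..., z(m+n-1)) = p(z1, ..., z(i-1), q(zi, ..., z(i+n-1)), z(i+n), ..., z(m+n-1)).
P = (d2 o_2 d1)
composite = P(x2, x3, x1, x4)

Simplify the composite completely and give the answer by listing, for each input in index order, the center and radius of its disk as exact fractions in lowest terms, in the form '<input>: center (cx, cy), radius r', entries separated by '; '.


x1: center (1/40, 9/20), radius 1/100; x2: center (1/2, 1/4), radius 1/10; x3: center (1/20, 21/40), radius 1/100; x4: center (1/4, -1/2), radius 1/12


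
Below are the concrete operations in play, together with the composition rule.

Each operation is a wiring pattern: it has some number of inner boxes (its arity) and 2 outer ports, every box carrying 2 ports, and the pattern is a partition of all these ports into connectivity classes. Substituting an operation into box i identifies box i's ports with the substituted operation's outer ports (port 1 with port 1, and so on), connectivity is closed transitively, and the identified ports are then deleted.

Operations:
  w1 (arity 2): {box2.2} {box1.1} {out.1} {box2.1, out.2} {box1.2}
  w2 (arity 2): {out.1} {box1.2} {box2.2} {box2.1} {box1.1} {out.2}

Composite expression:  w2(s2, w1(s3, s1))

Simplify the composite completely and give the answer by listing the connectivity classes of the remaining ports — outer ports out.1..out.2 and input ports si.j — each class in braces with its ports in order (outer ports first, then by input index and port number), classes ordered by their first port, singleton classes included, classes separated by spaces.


{out.1} {out.2} {s1.1} {s1.2} {s2.1} {s2.2} {s3.1} {s3.2}

After gluing at w2, chains via deleted ports link the s-ports.
through w1, on inputs (s3, s1): {out.1} {out.2, s1.1} {s1.2} {s3.1} {s3.2} (out.j = stage outer ports)
through w2, on inputs (s2, s3, s1): {out.1} {out.2} {s1.1} {s1.2} {s2.1} {s2.2} {s3.1} {s3.2} (out.j = stage outer ports)


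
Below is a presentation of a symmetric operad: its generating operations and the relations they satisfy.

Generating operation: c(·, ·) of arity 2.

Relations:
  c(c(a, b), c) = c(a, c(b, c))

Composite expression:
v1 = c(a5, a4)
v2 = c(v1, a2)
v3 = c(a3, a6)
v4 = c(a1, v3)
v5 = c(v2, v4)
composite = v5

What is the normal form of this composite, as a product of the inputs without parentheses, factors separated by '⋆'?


a5 ⋆ a4 ⋆ a2 ⋆ a1 ⋆ a3 ⋆ a6

The c-tree's shape is irrelevant; the a-reading-order decides.
c(a5, a4) collapses to a5 ⋆ a4
c(c(a5, a4), a2) collapses to a5 ⋆ a4 ⋆ a2
c(a3, a6) collapses to a3 ⋆ a6
c(a1, c(a3, a6)) collapses to a1 ⋆ a3 ⋆ a6
c(c(c(a5, a4), a2), c(a1, c(a3, a6))) collapses to a5 ⋆ a4 ⋆ a2 ⋆ a1 ⋆ a3 ⋆ a6


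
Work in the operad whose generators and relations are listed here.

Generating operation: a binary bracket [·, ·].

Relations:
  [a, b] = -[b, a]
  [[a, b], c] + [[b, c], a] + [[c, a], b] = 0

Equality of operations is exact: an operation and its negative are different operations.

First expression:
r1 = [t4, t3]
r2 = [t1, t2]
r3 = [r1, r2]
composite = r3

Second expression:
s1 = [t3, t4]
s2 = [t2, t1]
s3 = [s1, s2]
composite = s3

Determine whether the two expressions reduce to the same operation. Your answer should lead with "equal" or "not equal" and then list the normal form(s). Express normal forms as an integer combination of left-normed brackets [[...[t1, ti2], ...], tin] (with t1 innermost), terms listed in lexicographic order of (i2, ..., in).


equal — both sides give [[[t1, t2], t3], t4] - [[[t1, t2], t4], t3]

Reducing the first expression gives [[[t1, t2], t3], t4] - [[[t1, t2], t4], t3]
Reducing the second expression gives [[[t1, t2], t3], t4] - [[[t1, t2], t4], t3]
The normal forms match — equal.


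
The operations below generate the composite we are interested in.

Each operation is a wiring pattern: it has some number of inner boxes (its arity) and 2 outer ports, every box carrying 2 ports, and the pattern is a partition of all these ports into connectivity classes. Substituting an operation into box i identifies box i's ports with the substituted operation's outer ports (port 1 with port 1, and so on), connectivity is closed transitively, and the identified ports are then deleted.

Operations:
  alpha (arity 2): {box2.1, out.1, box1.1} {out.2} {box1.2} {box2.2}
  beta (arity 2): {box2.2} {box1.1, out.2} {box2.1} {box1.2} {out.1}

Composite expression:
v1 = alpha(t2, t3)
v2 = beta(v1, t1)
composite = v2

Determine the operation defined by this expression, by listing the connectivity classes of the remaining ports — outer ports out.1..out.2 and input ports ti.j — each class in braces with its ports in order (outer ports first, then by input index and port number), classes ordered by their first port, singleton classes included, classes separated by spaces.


Two ports join when wires chain via beta-identified ports.
stage alpha: inputs (t2, t3), connectivity {out.1, t2.1, t3.1} {out.2} {t2.2} {t3.2}, out.j its boundary
stage beta: inputs (t2, t3, t1), connectivity {out.1} {out.2, t2.1, t3.1} {t1.1} {t1.2} {t2.2} {t3.2}, out.j its boundary

{out.1} {out.2, t2.1, t3.1} {t1.1} {t1.2} {t2.2} {t3.2}


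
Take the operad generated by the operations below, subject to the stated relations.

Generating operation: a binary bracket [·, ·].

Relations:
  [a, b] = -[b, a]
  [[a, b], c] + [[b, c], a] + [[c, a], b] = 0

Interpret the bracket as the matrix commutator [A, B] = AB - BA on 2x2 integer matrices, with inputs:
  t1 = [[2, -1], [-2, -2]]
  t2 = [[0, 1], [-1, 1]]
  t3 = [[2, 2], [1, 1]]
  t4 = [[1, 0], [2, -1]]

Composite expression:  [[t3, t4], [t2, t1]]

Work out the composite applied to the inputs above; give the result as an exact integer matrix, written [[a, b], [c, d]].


[[24, -48], [48, -24]]

[t3, t4] = [[4, -4], [0, -4]]
[t2, t1] = [[-3, -3], [-6, 3]]
[[t3, t4], [t2, t1]] = [[24, -48], [48, -24]]


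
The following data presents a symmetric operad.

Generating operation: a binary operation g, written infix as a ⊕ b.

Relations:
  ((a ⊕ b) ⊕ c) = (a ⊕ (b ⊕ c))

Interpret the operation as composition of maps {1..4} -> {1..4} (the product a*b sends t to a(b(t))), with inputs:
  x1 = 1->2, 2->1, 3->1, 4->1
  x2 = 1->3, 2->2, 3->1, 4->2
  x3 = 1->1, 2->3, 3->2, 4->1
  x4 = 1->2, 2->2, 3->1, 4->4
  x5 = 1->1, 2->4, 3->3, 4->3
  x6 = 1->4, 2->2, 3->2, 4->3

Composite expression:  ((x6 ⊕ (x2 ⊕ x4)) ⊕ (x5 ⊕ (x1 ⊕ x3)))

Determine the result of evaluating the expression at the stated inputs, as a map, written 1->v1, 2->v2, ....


1->2, 2->2, 3->2, 4->2

(x2 ⊕ x4) = 1->2, 2->2, 3->3, 4->2
(x6 ⊕ (x2 ⊕ x4)) = 1->2, 2->2, 3->2, 4->2
(x1 ⊕ x3) = 1->2, 2->1, 3->1, 4->2
(x5 ⊕ (x1 ⊕ x3)) = 1->4, 2->1, 3->1, 4->4
((x6 ⊕ (x2 ⊕ x4)) ⊕ (x5 ⊕ (x1 ⊕ x3))) = 1->2, 2->2, 3->2, 4->2


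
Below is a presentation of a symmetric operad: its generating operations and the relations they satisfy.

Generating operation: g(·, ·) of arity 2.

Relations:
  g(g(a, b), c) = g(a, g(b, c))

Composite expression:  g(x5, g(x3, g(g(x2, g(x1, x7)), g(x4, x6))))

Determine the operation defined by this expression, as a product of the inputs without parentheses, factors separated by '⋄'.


x5 ⋄ x3 ⋄ x2 ⋄ x1 ⋄ x7 ⋄ x4 ⋄ x6

Every regrouping of g is equal, so read the x-inputs in written order.
g(x1, x7) reduces to x1 ⋄ x7
g(x2, g(x1, x7)) reduces to x2 ⋄ x1 ⋄ x7
g(x4, x6) reduces to x4 ⋄ x6
g(g(x2, g(x1, x7)), g(x4, x6)) reduces to x2 ⋄ x1 ⋄ x7 ⋄ x4 ⋄ x6
g(x3, g(g(x2, g(x1, x7)), g(x4, x6))) reduces to x3 ⋄ x2 ⋄ x1 ⋄ x7 ⋄ x4 ⋄ x6
g(x5, g(x3, g(g(x2, g(x1, x7)), g(x4, x6)))) reduces to x5 ⋄ x3 ⋄ x2 ⋄ x1 ⋄ x7 ⋄ x4 ⋄ x6


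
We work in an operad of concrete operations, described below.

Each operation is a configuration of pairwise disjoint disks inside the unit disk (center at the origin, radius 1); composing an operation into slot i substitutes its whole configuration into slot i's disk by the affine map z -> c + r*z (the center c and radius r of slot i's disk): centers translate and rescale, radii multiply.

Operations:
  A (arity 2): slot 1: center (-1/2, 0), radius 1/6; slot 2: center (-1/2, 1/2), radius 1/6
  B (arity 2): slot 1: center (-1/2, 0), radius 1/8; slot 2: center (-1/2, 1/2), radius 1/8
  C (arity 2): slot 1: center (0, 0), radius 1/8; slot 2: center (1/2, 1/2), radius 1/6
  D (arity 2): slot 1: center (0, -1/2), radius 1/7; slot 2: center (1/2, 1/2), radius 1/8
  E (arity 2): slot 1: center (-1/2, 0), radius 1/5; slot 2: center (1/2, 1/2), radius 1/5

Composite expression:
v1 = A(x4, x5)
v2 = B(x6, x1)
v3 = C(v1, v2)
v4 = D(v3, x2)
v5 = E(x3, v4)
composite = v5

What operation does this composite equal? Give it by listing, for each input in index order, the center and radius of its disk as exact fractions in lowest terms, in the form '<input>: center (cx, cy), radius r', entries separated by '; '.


x1: center (43/84, 5/12), radius 1/1680; x2: center (3/5, 3/5), radius 1/40; x3: center (-1/2, 0), radius 1/5; x4: center (279/560, 2/5), radius 1/1680; x5: center (279/560, 45/112), radius 1/1680; x6: center (43/84, 29/70), radius 1/1680


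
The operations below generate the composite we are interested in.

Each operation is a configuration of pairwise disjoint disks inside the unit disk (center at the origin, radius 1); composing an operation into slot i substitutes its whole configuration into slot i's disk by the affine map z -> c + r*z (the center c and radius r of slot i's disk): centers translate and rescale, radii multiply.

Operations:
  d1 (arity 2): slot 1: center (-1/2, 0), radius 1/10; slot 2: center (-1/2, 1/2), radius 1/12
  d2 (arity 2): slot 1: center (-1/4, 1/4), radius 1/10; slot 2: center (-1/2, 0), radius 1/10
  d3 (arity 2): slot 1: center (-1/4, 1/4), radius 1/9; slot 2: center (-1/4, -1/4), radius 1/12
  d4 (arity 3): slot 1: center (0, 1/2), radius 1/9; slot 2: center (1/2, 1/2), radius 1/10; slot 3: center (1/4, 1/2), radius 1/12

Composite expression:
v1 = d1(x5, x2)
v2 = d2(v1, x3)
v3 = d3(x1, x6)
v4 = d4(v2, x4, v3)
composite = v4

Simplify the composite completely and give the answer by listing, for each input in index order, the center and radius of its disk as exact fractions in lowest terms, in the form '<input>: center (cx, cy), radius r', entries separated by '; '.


Follow each x-input down from d4: c' goes to c + r*c', radius to r*r'.
for x5, the 3-step affine chain lands on center (-1/30, 19/36), radius 1/900
for x2, the 3-step affine chain lands on center (-1/30, 8/15), radius 1/1080
for x3, the 2-step affine chain lands on center (-1/18, 1/2), radius 1/90
for x4, the 1-step affine chain lands on center (1/2, 1/2), radius 1/10
for x1, the 2-step affine chain lands on center (11/48, 25/48), radius 1/108
for x6, the 2-step affine chain lands on center (11/48, 23/48), radius 1/144

x1: center (11/48, 25/48), radius 1/108; x2: center (-1/30, 8/15), radius 1/1080; x3: center (-1/18, 1/2), radius 1/90; x4: center (1/2, 1/2), radius 1/10; x5: center (-1/30, 19/36), radius 1/900; x6: center (11/48, 23/48), radius 1/144


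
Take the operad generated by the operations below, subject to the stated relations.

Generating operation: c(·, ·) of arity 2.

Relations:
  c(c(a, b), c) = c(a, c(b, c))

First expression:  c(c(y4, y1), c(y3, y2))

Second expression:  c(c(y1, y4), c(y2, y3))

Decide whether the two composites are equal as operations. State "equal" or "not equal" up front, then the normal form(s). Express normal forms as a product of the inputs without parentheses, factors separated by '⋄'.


not equal; the first gives y4 ⋄ y1 ⋄ y3 ⋄ y2 and the second y1 ⋄ y4 ⋄ y2 ⋄ y3


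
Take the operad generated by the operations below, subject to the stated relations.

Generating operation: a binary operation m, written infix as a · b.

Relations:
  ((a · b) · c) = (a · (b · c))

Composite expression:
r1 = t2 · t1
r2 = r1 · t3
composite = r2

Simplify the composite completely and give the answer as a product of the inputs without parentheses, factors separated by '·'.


t2 · t1 · t3

All parenthesizations of m agree; list the t-inputs left to right.
(t2 · t1) spells out as t2 · t1
((t2 · t1) · t3) spells out as t2 · t1 · t3


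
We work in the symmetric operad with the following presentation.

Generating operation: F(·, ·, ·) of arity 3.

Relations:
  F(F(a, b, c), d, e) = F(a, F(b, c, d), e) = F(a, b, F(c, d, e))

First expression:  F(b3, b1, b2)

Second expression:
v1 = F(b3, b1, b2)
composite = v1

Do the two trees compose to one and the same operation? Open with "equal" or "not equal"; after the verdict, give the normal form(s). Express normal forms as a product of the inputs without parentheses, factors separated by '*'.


equal; the common form is b3 * b1 * b2

Normal form of the first expression: b3 * b1 * b2
Normal form of the second expression: b3 * b1 * b2
Identical normal forms: equal.


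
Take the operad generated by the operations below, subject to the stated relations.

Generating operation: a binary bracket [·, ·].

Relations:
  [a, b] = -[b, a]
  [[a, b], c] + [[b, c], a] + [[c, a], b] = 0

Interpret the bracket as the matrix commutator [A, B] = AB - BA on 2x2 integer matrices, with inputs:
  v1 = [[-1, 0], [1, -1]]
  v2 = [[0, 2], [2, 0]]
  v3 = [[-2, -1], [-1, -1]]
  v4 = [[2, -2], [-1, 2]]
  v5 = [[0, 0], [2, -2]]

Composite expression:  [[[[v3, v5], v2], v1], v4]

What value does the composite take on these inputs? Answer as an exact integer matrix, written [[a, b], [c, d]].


[[-16, 32], [-16, 16]]

[v3, v5] = [[-2, 2], [0, 2]]
[[v3, v5], v2] = [[4, -8], [8, -4]]
[[[v3, v5], v2], v1] = [[-8, 0], [-8, 8]]
[[[[v3, v5], v2], v1], v4] = [[-16, 32], [-16, 16]]


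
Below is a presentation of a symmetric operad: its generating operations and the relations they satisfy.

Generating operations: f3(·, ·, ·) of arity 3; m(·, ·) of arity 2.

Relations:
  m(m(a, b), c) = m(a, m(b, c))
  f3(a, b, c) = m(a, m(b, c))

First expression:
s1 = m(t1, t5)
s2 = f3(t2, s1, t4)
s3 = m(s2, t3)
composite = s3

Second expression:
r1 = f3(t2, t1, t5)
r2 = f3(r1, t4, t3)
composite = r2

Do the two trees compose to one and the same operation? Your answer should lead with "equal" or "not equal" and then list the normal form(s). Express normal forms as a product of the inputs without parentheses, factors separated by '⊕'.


equal; both compose to t2 ⊕ t1 ⊕ t5 ⊕ t4 ⊕ t3

In normal form, the first expression is t2 ⊕ t1 ⊕ t5 ⊕ t4 ⊕ t3
In normal form, the second expression is t2 ⊕ t1 ⊕ t5 ⊕ t4 ⊕ t3
One common form — equal.


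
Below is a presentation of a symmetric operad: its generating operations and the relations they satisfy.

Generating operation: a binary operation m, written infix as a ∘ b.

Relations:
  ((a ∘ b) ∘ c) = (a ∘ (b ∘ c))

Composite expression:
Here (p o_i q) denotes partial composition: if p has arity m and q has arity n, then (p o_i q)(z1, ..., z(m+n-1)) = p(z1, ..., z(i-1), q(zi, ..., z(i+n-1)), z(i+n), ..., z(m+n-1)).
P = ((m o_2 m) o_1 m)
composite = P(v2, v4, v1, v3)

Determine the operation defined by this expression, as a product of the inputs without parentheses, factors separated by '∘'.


Every regrouping of m is equal, so read the v-inputs in written order.
(v2 ∘ v4) unparenthesizes to v2 ∘ v4
(v1 ∘ v3) unparenthesizes to v1 ∘ v3
((v2 ∘ v4) ∘ (v1 ∘ v3)) unparenthesizes to v2 ∘ v4 ∘ v1 ∘ v3

v2 ∘ v4 ∘ v1 ∘ v3


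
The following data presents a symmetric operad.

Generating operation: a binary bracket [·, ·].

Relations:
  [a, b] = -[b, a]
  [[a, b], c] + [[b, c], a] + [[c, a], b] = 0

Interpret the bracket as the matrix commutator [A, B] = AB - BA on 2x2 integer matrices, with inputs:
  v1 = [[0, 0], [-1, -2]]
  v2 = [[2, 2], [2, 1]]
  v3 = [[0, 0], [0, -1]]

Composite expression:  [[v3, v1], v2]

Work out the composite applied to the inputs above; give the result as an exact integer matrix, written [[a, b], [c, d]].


[[-2, 0], [1, 2]]

[v3, v1] = [[0, 0], [1, 0]]
[[v3, v1], v2] = [[-2, 0], [1, 2]]


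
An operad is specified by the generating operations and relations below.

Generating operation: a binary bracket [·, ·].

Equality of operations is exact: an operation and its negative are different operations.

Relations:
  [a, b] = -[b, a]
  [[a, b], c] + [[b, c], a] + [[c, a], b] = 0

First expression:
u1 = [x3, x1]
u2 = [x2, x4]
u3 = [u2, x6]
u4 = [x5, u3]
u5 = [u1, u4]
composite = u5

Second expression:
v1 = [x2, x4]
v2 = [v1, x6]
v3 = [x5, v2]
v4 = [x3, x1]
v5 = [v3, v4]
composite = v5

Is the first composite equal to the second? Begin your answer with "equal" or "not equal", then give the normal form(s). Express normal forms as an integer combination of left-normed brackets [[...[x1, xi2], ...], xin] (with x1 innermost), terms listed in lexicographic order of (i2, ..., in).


not equal — first [[[[[x1, x3], x2], x4], x6], x5] - [[[[[x1, x3], x4], x2], x6], x5] - [[[[[x1, x3], x5], x2], x4], x6] + [[[[[x1, x3], x5], x4], x2], x6] + [[[[[x1, x3], x5], x6], x2], x4] - [[[[[x1, x3], x5], x6], x4], x2] - [[[[[x1, x3], x6], x2], x4], x5] + [[[[[x1, x3], x6], x4], x2], x5], second -[[[[[x1, x3], x2], x4], x6], x5] + [[[[[x1, x3], x4], x2], x6], x5] + [[[[[x1, x3], x5], x2], x4], x6] - [[[[[x1, x3], x5], x4], x2], x6] - [[[[[x1, x3], x5], x6], x2], x4] + [[[[[x1, x3], x5], x6], x4], x2] + [[[[[x1, x3], x6], x2], x4], x5] - [[[[[x1, x3], x6], x4], x2], x5]

The first composite normalizes to [[[[[x1, x3], x2], x4], x6], x5] - [[[[[x1, x3], x4], x2], x6], x5] - [[[[[x1, x3], x5], x2], x4], x6] + [[[[[x1, x3], x5], x4], x2], x6] + [[[[[x1, x3], x5], x6], x2], x4] - [[[[[x1, x3], x5], x6], x4], x2] - [[[[[x1, x3], x6], x2], x4], x5] + [[[[[x1, x3], x6], x4], x2], x5]
The second composite normalizes to -[[[[[x1, x3], x2], x4], x6], x5] + [[[[[x1, x3], x4], x2], x6], x5] + [[[[[x1, x3], x5], x2], x4], x6] - [[[[[x1, x3], x5], x4], x2], x6] - [[[[[x1, x3], x5], x6], x2], x4] + [[[[[x1, x3], x5], x6], x4], x2] + [[[[[x1, x3], x6], x2], x4], x5] - [[[[[x1, x3], x6], x4], x2], x5]
No match — not equal.


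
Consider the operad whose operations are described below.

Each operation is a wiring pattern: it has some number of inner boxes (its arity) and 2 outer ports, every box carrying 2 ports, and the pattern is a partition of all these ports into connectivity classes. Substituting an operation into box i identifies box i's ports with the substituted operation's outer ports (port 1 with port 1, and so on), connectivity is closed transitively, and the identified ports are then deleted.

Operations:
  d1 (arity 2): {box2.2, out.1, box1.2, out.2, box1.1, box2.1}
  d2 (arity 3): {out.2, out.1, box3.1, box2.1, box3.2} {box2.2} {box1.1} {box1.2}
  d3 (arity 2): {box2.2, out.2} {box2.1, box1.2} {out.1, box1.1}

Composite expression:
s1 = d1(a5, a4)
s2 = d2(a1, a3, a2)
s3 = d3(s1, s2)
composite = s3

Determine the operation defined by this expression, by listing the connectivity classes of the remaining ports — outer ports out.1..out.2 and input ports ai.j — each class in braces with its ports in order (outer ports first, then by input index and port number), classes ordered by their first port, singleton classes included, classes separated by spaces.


{out.1, out.2, a2.1, a2.2, a3.1, a4.1, a4.2, a5.1, a5.2} {a1.1} {a1.2} {a3.2}
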